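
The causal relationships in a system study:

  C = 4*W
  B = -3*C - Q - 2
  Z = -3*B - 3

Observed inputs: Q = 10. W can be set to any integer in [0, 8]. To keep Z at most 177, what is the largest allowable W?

W = 4

Substituting into the B equation gives B = -12*W - 12.
Substituting into the Z equation gives Z = 36*W + 33.
Require 36*W + 33 ≤ 177, so W ≤ 4.
The largest integer in [0, 8] satisfying this is 4.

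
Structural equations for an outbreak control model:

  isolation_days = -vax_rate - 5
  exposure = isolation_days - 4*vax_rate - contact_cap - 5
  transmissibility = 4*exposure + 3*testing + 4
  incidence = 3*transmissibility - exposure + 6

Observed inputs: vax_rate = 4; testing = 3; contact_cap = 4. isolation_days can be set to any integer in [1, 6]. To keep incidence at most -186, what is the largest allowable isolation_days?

Intervening on isolation_days fixes its value directly, overriding its dependence on vax_rate.
Substituting into the exposure equation gives exposure = isolation_days - 25.
So transmissibility = 4*isolation_days - 87.
So incidence = 11*isolation_days - 230.
Require 11*isolation_days - 230 ≤ -186, so isolation_days ≤ 4.
The largest integer in [1, 6] satisfying this is 4.

isolation_days = 4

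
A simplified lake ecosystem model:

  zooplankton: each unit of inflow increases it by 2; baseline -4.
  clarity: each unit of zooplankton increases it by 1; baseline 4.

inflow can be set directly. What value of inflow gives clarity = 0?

inflow = 0

Substituting into the clarity equation gives clarity = 2*inflow.
Solve 2*inflow = 0: inflow = 0 / 2 = 0.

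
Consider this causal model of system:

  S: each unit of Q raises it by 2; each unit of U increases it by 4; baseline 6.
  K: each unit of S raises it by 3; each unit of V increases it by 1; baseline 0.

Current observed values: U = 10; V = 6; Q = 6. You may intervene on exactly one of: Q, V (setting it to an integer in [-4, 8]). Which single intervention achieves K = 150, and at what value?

Intervening on Q: with other inputs at their observed values, K = 6*Q + 144. Solving for 150 gives Q = 1, within [-4, 8].
Intervening on V: K = V + 174. Reaching 150 requires V = -24, outside [-4, 8].

set Q = 1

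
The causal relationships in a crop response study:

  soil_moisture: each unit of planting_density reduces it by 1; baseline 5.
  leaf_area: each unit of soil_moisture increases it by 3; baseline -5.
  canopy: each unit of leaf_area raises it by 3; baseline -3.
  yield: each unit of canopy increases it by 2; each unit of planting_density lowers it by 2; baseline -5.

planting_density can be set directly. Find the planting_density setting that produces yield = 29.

planting_density = 1

Substituting into the leaf_area equation gives leaf_area = -3*planting_density + 10.
Substituting into the canopy equation gives canopy = -9*planting_density + 27.
So yield = -20*planting_density + 49.
Solve -20*planting_density + 49 = 29: planting_density = (29 - 49) / -20 = 1.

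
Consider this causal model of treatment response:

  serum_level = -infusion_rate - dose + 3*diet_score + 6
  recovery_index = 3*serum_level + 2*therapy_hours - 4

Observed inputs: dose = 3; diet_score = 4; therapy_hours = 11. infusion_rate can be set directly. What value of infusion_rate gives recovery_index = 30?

Substituting into the serum_level equation gives serum_level = -infusion_rate + 15.
Substituting into the recovery_index equation gives recovery_index = -3*infusion_rate + 63.
Solve -3*infusion_rate + 63 = 30: infusion_rate = (30 - 63) / -3 = 11.

infusion_rate = 11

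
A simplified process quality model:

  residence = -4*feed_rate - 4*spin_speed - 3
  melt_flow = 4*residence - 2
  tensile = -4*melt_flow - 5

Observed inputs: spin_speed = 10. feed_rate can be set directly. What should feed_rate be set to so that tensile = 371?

feed_rate = -5

Substituting into the residence equation gives residence = -4*feed_rate - 43.
This gives melt_flow = -16*feed_rate - 174.
This gives tensile = 64*feed_rate + 691.
Solve 64*feed_rate + 691 = 371: feed_rate = (371 - 691) / 64 = -5.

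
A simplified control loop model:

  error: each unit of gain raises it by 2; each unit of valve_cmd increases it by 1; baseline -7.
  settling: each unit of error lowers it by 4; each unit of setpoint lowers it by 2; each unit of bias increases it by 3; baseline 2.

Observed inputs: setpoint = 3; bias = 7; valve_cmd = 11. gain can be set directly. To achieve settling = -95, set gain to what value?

gain = 12

Substituting into the error equation gives error = 2*gain + 4.
Substituting into the settling equation gives settling = -8*gain + 1.
Solve -8*gain + 1 = -95: gain = (-95 - 1) / -8 = 12.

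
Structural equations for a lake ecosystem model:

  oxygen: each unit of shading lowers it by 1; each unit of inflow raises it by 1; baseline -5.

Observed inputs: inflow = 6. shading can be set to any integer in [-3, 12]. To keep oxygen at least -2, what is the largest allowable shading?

shading = 3

Substituting into the oxygen equation gives oxygen = -shading + 1.
Require -shading + 1 ≥ -2, so shading ≤ 3.
The largest integer in [-3, 12] satisfying this is 3.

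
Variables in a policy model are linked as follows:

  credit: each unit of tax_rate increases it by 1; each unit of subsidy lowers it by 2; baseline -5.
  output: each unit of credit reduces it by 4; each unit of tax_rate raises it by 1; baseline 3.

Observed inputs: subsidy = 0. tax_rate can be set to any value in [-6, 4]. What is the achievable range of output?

11 to 41

Substituting into the credit equation gives credit = tax_rate - 5.
Substituting into the output equation gives output = -3*tax_rate + 23.
Linear in tax_rate, so extremes are at the endpoints: tax_rate = -6 gives output = 41; tax_rate = 4 gives output = 11.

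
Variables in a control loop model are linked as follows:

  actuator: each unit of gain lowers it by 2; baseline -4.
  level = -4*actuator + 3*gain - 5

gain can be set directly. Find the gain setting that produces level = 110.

Substituting into the level equation gives level = 11*gain + 11.
Solve 11*gain + 11 = 110: gain = (110 - 11) / 11 = 9.

gain = 9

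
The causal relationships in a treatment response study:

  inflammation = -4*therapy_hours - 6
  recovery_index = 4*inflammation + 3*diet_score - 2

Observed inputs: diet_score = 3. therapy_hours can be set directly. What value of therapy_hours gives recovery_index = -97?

therapy_hours = 5

Substituting into the recovery_index equation gives recovery_index = -16*therapy_hours - 17.
Solve -16*therapy_hours - 17 = -97: therapy_hours = (-97 + 17) / -16 = 5.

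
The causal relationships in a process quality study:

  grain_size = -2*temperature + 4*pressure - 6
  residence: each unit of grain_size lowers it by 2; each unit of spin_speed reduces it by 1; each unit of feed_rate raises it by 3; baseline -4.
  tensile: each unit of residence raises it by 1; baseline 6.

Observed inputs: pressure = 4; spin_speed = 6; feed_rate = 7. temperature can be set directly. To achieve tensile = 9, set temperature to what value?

Substituting into the grain_size equation gives grain_size = -2*temperature + 10.
This gives residence = 4*temperature - 9.
This gives tensile = 4*temperature - 3.
Solve 4*temperature - 3 = 9: temperature = (9 + 3) / 4 = 3.

temperature = 3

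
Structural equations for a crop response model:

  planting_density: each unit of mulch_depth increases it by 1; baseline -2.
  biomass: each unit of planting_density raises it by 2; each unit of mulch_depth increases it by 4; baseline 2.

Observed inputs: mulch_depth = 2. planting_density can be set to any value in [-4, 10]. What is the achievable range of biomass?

2 to 30

Intervening on planting_density fixes its value directly, overriding its dependence on mulch_depth.
Substituting into the biomass equation gives biomass = 2*planting_density + 10.
Linear in planting_density, so extremes are at the endpoints: planting_density = -4 gives biomass = 2; planting_density = 10 gives biomass = 30.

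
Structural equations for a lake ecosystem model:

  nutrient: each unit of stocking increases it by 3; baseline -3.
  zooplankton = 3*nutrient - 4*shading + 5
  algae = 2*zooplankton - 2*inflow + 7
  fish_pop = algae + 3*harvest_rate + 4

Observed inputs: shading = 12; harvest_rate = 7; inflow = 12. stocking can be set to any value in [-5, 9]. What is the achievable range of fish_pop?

-186 to 66

Substituting into the zooplankton equation gives zooplankton = 9*stocking - 52.
Substituting into the algae equation gives algae = 18*stocking - 121.
Substituting into the fish_pop equation gives fish_pop = 18*stocking - 96.
Linear in stocking, so extremes are at the endpoints: stocking = -5 gives fish_pop = -186; stocking = 9 gives fish_pop = 66.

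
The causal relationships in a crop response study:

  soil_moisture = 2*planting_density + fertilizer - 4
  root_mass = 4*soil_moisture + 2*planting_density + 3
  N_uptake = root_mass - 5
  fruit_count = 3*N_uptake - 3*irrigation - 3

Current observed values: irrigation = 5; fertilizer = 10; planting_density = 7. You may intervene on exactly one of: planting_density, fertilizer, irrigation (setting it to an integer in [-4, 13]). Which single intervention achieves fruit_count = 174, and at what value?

Intervening on planting_density: fruit_count = 30*planting_density + 48. Reaching 174 requires planting_density = 21/5, not an integer.
Intervening on fertilizer: with other inputs at their observed values, fruit_count = 12*fertilizer + 138. Solving for 174 gives fertilizer = 3, within [-4, 13].
Intervening on irrigation: fruit_count = -3*irrigation + 273. Reaching 174 requires irrigation = 33, outside [-4, 13].

set fertilizer = 3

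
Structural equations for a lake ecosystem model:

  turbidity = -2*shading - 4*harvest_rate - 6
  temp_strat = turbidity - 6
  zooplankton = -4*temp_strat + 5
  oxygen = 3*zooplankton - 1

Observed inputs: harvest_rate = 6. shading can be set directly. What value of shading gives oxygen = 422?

shading = -1

Substituting into the turbidity equation gives turbidity = -2*shading - 30.
This gives temp_strat = -2*shading - 36.
Substituting into the zooplankton equation gives zooplankton = 8*shading + 149.
This gives oxygen = 24*shading + 446.
Solve 24*shading + 446 = 422: shading = (422 - 446) / 24 = -1.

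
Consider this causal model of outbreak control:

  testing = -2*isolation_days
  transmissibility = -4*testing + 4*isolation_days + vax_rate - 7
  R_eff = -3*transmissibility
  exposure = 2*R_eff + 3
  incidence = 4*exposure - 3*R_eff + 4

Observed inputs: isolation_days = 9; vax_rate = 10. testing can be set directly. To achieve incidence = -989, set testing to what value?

testing = -7

Intervening on testing fixes its value directly, overriding its dependence on isolation_days.
Substituting into the transmissibility equation gives transmissibility = -4*testing + 39.
So R_eff = 12*testing - 117.
Substituting into the exposure equation gives exposure = 24*testing - 231.
incidence becomes 60*testing - 569.
Solve 60*testing - 569 = -989: testing = (-989 + 569) / 60 = -7.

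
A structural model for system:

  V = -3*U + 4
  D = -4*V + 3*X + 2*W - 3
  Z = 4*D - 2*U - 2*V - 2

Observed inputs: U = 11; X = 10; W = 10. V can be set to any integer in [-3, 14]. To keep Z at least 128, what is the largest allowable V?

Intervening on V fixes its value directly, overriding its dependence on U.
Substituting into the D equation gives D = -4*V + 47.
Substituting into the Z equation gives Z = -18*V + 164.
Require -18*V + 164 ≥ 128, so V ≤ 2.
The largest integer in [-3, 14] satisfying this is 2.

V = 2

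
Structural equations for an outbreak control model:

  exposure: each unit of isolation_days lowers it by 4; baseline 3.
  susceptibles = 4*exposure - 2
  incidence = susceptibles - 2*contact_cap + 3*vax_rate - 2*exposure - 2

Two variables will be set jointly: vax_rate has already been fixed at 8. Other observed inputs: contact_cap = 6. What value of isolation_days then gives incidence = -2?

With vax_rate held at 8:
Substituting into the susceptibles equation gives susceptibles = -16*isolation_days + 10.
This gives incidence = -8*isolation_days + 14.
Solve -8*isolation_days + 14 = -2: isolation_days = (-2 - 14) / -8 = 2.

isolation_days = 2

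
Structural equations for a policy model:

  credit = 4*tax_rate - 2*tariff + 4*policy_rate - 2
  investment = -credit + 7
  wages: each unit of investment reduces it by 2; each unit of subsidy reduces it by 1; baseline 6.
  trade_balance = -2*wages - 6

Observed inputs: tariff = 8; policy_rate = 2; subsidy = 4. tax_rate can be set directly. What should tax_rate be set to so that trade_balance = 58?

Substituting into the credit equation gives credit = 4*tax_rate - 10.
Substituting into the investment equation gives investment = -4*tax_rate + 17.
Substituting into the wages equation gives wages = 8*tax_rate - 32.
Substituting into the trade_balance equation gives trade_balance = -16*tax_rate + 58.
Solve -16*tax_rate + 58 = 58: tax_rate = (58 - 58) / -16 = 0.

tax_rate = 0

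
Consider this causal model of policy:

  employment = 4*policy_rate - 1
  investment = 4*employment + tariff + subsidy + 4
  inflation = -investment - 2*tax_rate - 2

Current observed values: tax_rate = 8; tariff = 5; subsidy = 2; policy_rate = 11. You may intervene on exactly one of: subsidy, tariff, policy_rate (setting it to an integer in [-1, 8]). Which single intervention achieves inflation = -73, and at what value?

set policy_rate = 3

Intervening on subsidy: inflation = -subsidy - 199. Reaching -73 requires subsidy = -126, outside [-1, 8].
Intervening on tariff: inflation = -tariff - 196. Reaching -73 requires tariff = -123, outside [-1, 8].
Intervening on policy_rate: with other inputs at their observed values, inflation = -16*policy_rate - 25. Solving for -73 gives policy_rate = 3, within [-1, 8].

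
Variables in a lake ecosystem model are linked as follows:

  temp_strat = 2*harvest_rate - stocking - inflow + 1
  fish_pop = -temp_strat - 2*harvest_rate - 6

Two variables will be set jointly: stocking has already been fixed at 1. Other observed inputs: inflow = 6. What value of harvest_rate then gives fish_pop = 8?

With stocking held at 1:
Substituting into the temp_strat equation gives temp_strat = 2*harvest_rate - 6.
fish_pop becomes -4*harvest_rate.
Solve -4*harvest_rate = 8: harvest_rate = 8 / -4 = -2.

harvest_rate = -2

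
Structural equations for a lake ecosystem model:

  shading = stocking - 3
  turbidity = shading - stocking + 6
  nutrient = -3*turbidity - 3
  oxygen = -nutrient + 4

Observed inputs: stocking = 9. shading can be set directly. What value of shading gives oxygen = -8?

Intervening on shading fixes its value directly, overriding its dependence on stocking.
Substituting into the turbidity equation gives turbidity = shading - 3.
nutrient becomes -3*shading + 6.
So oxygen = 3*shading - 2.
Solve 3*shading - 2 = -8: shading = (-8 + 2) / 3 = -2.

shading = -2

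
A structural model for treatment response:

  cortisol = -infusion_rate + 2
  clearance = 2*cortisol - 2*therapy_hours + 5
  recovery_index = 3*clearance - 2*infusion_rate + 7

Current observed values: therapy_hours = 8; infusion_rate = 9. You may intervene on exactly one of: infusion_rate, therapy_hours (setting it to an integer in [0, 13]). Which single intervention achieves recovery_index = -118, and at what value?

Intervening on infusion_rate: with other inputs at their observed values, recovery_index = -8*infusion_rate - 14. Solving for -118 gives infusion_rate = 13, within [0, 13].
Intervening on therapy_hours: recovery_index = -6*therapy_hours - 38. Reaching -118 requires therapy_hours = 40/3, not an integer.

set infusion_rate = 13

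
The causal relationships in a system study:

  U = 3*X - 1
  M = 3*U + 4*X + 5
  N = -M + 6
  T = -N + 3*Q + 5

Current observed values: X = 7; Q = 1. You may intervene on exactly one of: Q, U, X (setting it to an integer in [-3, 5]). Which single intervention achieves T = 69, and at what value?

Intervening on Q: T = 3*Q + 92. Reaching 69 requires Q = -23/3, not an integer.
Intervening on U: T = 3*U + 35. Reaching 69 requires U = 34/3, not an integer.
Intervening on X: with other inputs at their observed values, T = 13*X + 4. Solving for 69 gives X = 5, within [-3, 5].

set X = 5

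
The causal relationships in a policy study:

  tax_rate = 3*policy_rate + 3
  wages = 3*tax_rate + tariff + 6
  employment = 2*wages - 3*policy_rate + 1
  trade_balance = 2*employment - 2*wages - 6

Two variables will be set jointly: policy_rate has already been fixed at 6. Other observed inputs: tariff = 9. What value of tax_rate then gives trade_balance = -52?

tax_rate = -7

With policy_rate held at 6:
Intervening on tax_rate fixes its value directly, overriding its dependence on policy_rate.
Substituting into the wages equation gives wages = 3*tax_rate + 15.
Substituting into the employment equation gives employment = 6*tax_rate + 13.
Substituting into the trade_balance equation gives trade_balance = 6*tax_rate - 10.
Solve 6*tax_rate - 10 = -52: tax_rate = (-52 + 10) / 6 = -7.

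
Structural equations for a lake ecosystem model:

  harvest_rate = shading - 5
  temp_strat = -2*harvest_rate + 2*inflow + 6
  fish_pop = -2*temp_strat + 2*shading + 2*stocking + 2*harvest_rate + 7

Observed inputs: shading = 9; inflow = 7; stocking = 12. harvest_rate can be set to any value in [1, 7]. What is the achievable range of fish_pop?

15 to 51

Intervening on harvest_rate fixes its value directly, overriding its dependence on shading.
Substituting into the temp_strat equation gives temp_strat = -2*harvest_rate + 20.
This gives fish_pop = 6*harvest_rate + 9.
Linear in harvest_rate, so extremes are at the endpoints: harvest_rate = 1 gives fish_pop = 15; harvest_rate = 7 gives fish_pop = 51.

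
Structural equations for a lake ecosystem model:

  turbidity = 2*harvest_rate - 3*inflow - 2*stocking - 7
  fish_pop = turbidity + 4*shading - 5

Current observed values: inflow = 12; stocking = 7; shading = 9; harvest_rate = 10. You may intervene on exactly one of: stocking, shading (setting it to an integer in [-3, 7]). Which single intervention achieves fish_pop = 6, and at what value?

Intervening on stocking: with other inputs at their observed values, fish_pop = -2*stocking + 8. Solving for 6 gives stocking = 1, within [-3, 7].
Intervening on shading: fish_pop = 4*shading - 42. Reaching 6 requires shading = 12, outside [-3, 7].

set stocking = 1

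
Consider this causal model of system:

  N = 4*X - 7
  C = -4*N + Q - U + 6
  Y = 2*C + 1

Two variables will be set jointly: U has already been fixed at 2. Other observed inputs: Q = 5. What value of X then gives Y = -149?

With U held at 2:
Substituting into the C equation gives C = -16*X + 37.
Substituting into the Y equation gives Y = -32*X + 75.
Solve -32*X + 75 = -149: X = (-149 - 75) / -32 = 7.

X = 7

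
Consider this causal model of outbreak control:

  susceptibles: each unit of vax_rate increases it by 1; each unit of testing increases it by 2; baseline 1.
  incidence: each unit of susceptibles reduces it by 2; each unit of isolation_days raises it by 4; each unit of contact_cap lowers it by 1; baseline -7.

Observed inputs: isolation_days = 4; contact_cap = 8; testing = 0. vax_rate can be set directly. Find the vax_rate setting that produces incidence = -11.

vax_rate = 5

Substituting into the susceptibles equation gives susceptibles = vax_rate + 1.
Substituting into the incidence equation gives incidence = -2*vax_rate - 1.
Solve -2*vax_rate - 1 = -11: vax_rate = (-11 + 1) / -2 = 5.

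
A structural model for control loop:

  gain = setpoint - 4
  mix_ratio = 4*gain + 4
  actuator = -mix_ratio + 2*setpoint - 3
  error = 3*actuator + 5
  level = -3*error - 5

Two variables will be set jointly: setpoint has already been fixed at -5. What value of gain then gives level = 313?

With setpoint held at -5:
Intervening on gain fixes its value directly, overriding its dependence on setpoint.
Substituting into the actuator equation gives actuator = -4*gain - 17.
Substituting into the error equation gives error = -12*gain - 46.
Substituting into the level equation gives level = 36*gain + 133.
Solve 36*gain + 133 = 313: gain = (313 - 133) / 36 = 5.

gain = 5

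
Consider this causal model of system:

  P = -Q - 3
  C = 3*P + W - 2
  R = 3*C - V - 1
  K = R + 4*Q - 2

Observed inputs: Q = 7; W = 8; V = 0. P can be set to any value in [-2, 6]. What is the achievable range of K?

25 to 97

Intervening on P fixes its value directly, overriding its dependence on Q.
Substituting into the C equation gives C = 3*P + 6.
Substituting into the R equation gives R = 9*P + 17.
So K = 9*P + 43.
Linear in P, so extremes are at the endpoints: P = -2 gives K = 25; P = 6 gives K = 97.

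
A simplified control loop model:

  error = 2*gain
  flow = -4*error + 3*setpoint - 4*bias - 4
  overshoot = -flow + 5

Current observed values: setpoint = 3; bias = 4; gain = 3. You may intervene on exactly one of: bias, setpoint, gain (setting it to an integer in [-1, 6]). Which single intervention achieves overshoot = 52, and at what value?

Intervening on bias: overshoot = 4*bias + 24. Reaching 52 requires bias = 7, outside [-1, 6].
Intervening on setpoint: with other inputs at their observed values, overshoot = -3*setpoint + 49. Solving for 52 gives setpoint = -1, within [-1, 6].
Intervening on gain: overshoot = 8*gain + 16. Reaching 52 requires gain = 9/2, not an integer.

set setpoint = -1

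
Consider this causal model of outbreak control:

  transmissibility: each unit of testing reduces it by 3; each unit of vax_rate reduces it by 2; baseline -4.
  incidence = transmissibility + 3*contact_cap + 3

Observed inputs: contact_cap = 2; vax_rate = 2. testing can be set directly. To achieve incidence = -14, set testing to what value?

testing = 5

Substituting into the transmissibility equation gives transmissibility = -3*testing - 8.
This gives incidence = -3*testing + 1.
Solve -3*testing + 1 = -14: testing = (-14 - 1) / -3 = 5.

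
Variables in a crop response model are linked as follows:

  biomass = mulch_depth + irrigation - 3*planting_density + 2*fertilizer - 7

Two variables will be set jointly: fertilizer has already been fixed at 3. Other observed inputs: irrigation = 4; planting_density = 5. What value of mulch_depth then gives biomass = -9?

mulch_depth = 3

With fertilizer held at 3:
Substituting into the biomass equation gives biomass = mulch_depth - 12.
Solve mulch_depth - 12 = -9: mulch_depth = (-9 + 12) / 1 = 3.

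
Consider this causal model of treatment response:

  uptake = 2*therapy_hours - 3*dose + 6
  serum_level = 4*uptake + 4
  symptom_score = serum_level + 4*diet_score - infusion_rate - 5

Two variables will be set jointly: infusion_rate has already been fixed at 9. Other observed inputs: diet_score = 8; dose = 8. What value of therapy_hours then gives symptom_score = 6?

therapy_hours = 7

With infusion_rate held at 9:
Substituting into the uptake equation gives uptake = 2*therapy_hours - 18.
Substituting into the serum_level equation gives serum_level = 8*therapy_hours - 68.
Substituting into the symptom_score equation gives symptom_score = 8*therapy_hours - 50.
Solve 8*therapy_hours - 50 = 6: therapy_hours = (6 + 50) / 8 = 7.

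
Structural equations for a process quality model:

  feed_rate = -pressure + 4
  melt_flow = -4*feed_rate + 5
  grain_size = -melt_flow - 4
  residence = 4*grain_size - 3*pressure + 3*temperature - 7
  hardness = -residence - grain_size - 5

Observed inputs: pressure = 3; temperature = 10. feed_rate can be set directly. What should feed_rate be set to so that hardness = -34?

feed_rate = 3

Intervening on feed_rate fixes its value directly, overriding its dependence on pressure.
Substituting into the grain_size equation gives grain_size = 4*feed_rate - 9.
So residence = 16*feed_rate - 22.
hardness becomes -20*feed_rate + 26.
Solve -20*feed_rate + 26 = -34: feed_rate = (-34 - 26) / -20 = 3.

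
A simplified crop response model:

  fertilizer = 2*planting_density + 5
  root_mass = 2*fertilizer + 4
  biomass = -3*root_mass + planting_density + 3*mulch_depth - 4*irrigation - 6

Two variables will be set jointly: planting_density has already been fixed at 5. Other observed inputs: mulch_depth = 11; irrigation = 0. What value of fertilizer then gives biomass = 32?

With planting_density held at 5:
Intervening on fertilizer fixes its value directly, overriding its dependence on planting_density.
Substituting into the biomass equation gives biomass = -6*fertilizer + 20.
Solve -6*fertilizer + 20 = 32: fertilizer = (32 - 20) / -6 = -2.

fertilizer = -2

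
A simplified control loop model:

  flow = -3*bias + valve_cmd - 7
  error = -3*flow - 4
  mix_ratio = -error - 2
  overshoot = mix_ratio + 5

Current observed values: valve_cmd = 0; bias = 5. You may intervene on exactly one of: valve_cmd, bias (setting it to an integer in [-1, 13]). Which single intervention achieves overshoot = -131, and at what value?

Intervening on valve_cmd: overshoot = 3*valve_cmd - 59. Reaching -131 requires valve_cmd = -24, outside [-1, 13].
Intervening on bias: with other inputs at their observed values, overshoot = -9*bias - 14. Solving for -131 gives bias = 13, within [-1, 13].

set bias = 13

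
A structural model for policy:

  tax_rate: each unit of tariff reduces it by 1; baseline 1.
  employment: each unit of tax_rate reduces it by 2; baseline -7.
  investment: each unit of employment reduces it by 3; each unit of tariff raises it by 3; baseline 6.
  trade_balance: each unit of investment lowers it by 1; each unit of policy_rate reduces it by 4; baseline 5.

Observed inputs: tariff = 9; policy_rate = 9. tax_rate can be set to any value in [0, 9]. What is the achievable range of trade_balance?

-139 to -85

Intervening on tax_rate fixes its value directly, overriding its dependence on tariff.
Substituting into the investment equation gives investment = 6*tax_rate + 54.
Substituting into the trade_balance equation gives trade_balance = -6*tax_rate - 85.
Linear in tax_rate, so extremes are at the endpoints: tax_rate = 0 gives trade_balance = -85; tax_rate = 9 gives trade_balance = -139.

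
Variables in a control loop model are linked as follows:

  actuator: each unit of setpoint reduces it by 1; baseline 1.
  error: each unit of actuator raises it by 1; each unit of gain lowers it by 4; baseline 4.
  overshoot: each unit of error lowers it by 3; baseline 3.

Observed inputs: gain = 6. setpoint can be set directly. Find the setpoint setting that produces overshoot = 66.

Substituting into the error equation gives error = -setpoint - 19.
overshoot becomes 3*setpoint + 60.
Solve 3*setpoint + 60 = 66: setpoint = (66 - 60) / 3 = 2.

setpoint = 2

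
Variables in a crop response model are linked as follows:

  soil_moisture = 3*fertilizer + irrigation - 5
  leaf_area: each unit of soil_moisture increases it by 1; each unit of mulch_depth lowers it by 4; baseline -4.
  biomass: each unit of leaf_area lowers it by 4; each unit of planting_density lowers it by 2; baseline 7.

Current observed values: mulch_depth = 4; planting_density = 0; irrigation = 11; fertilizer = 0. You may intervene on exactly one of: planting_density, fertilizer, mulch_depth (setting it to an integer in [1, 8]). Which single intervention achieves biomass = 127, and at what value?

Intervening on planting_density: biomass = -2*planting_density + 63. Reaching 127 requires planting_density = -32, outside [1, 8].
Intervening on fertilizer: biomass = -12*fertilizer + 63. Reaching 127 requires fertilizer = -16/3, not an integer.
Intervening on mulch_depth: with other inputs at their observed values, biomass = 16*mulch_depth - 1. Solving for 127 gives mulch_depth = 8, within [1, 8].

set mulch_depth = 8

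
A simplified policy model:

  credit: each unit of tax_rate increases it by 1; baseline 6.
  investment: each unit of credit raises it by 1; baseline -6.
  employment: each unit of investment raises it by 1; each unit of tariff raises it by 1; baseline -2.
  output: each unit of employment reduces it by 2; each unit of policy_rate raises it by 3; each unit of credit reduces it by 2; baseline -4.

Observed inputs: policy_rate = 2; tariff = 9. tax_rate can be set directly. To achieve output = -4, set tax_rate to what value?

tax_rate = -5

Substituting into the investment equation gives investment = tax_rate.
This gives employment = tax_rate + 7.
Substituting into the output equation gives output = -4*tax_rate - 24.
Solve -4*tax_rate - 24 = -4: tax_rate = (-4 + 24) / -4 = -5.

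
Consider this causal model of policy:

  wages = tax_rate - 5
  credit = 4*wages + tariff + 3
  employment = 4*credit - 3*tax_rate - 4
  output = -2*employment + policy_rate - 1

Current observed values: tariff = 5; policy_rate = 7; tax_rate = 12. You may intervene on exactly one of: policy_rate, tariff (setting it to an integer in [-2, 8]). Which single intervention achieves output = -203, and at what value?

Intervening on policy_rate: with other inputs at their observed values, output = policy_rate - 209. Solving for -203 gives policy_rate = 6, within [-2, 8].
Intervening on tariff: output = -8*tariff - 162. Reaching -203 requires tariff = 41/8, not an integer.

set policy_rate = 6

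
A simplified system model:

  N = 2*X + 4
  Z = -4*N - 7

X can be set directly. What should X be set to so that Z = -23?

X = 0

Substituting into the Z equation gives Z = -8*X - 23.
Solve -8*X - 23 = -23: X = (-23 + 23) / -8 = 0.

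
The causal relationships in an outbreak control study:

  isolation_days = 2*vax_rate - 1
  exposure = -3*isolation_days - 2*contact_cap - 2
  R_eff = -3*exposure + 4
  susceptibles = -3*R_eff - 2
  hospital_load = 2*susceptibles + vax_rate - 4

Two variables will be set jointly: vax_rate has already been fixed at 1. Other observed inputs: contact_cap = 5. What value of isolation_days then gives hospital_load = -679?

With vax_rate held at 1:
Intervening on isolation_days fixes its value directly, overriding its dependence on vax_rate.
Substituting into the exposure equation gives exposure = -3*isolation_days - 12.
So R_eff = 9*isolation_days + 40.
Substituting into the susceptibles equation gives susceptibles = -27*isolation_days - 122.
hospital_load becomes -54*isolation_days - 247.
Solve -54*isolation_days - 247 = -679: isolation_days = (-679 + 247) / -54 = 8.

isolation_days = 8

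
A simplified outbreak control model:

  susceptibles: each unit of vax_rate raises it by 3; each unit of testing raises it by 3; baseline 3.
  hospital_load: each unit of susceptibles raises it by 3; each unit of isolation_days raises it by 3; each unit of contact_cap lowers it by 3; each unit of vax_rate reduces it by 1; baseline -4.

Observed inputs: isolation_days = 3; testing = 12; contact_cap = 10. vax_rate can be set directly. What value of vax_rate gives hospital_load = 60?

Substituting into the susceptibles equation gives susceptibles = 3*vax_rate + 39.
Substituting into the hospital_load equation gives hospital_load = 8*vax_rate + 92.
Solve 8*vax_rate + 92 = 60: vax_rate = (60 - 92) / 8 = -4.

vax_rate = -4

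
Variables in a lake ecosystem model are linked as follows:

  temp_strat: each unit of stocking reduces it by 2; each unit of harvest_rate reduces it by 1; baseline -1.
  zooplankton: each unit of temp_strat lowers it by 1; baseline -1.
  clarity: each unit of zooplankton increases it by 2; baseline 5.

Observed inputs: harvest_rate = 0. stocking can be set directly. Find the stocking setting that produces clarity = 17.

stocking = 3

Substituting into the temp_strat equation gives temp_strat = -2*stocking - 1.
Substituting into the zooplankton equation gives zooplankton = 2*stocking.
Substituting into the clarity equation gives clarity = 4*stocking + 5.
Solve 4*stocking + 5 = 17: stocking = (17 - 5) / 4 = 3.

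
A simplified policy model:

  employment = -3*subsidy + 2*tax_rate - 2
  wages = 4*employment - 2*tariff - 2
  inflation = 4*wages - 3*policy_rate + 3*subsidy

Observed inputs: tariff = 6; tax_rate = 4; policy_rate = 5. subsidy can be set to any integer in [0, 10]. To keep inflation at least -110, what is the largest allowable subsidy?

subsidy = 3

Substituting into the employment equation gives employment = -3*subsidy + 6.
This gives wages = -12*subsidy + 10.
inflation becomes -45*subsidy + 25.
Require -45*subsidy + 25 ≥ -110, so subsidy ≤ 3.
The largest integer in [0, 10] satisfying this is 3.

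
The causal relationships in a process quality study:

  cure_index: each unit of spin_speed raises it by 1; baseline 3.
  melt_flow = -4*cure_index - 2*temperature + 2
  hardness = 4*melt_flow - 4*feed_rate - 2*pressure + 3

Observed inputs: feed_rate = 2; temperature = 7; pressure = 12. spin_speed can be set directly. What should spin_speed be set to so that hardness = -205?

spin_speed = 5

Substituting into the melt_flow equation gives melt_flow = -4*spin_speed - 24.
Substituting into the hardness equation gives hardness = -16*spin_speed - 125.
Solve -16*spin_speed - 125 = -205: spin_speed = (-205 + 125) / -16 = 5.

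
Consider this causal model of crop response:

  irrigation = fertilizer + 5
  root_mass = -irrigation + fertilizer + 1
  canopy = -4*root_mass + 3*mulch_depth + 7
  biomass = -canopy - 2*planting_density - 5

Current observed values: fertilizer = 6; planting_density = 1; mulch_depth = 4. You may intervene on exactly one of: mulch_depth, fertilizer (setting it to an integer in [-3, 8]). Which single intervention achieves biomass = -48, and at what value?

Intervening on mulch_depth: with other inputs at their observed values, biomass = -3*mulch_depth - 30. Solving for -48 gives mulch_depth = 6, within [-3, 8].
Intervening on fertilizer: the paths from fertilizer to biomass cancel (net effect zero), leaving biomass = -42; -48 is unreachable this way.

set mulch_depth = 6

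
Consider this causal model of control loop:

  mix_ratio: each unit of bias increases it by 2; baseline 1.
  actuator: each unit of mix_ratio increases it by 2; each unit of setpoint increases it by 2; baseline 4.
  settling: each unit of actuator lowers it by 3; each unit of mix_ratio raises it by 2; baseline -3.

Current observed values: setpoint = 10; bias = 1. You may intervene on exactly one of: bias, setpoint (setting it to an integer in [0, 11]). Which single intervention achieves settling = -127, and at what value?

Intervening on bias: with other inputs at their observed values, settling = -8*bias - 79. Solving for -127 gives bias = 6, within [0, 11].
Intervening on setpoint: settling = -6*setpoint - 27. Reaching -127 requires setpoint = 50/3, not an integer.

set bias = 6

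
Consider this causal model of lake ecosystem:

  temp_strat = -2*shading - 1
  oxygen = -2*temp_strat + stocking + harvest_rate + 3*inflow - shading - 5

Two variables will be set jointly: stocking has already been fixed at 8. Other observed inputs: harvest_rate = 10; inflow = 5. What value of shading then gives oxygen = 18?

With stocking held at 8:
Substituting into the oxygen equation gives oxygen = 3*shading + 30.
Solve 3*shading + 30 = 18: shading = (18 - 30) / 3 = -4.

shading = -4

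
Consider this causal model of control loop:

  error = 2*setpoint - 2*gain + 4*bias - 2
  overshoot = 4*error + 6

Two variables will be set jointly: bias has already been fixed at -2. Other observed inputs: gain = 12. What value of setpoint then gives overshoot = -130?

With bias held at -2:
Substituting into the error equation gives error = 2*setpoint - 34.
Substituting into the overshoot equation gives overshoot = 8*setpoint - 130.
Solve 8*setpoint - 130 = -130: setpoint = (-130 + 130) / 8 = 0.

setpoint = 0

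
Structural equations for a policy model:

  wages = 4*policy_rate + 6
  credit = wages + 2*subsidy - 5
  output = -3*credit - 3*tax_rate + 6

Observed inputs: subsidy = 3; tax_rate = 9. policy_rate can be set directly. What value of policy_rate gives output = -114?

policy_rate = 6

Substituting into the credit equation gives credit = 4*policy_rate + 7.
Substituting into the output equation gives output = -12*policy_rate - 42.
Solve -12*policy_rate - 42 = -114: policy_rate = (-114 + 42) / -12 = 6.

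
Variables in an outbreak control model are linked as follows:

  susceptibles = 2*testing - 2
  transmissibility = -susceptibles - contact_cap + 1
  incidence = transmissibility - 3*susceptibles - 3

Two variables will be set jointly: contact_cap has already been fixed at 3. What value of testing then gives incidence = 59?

With contact_cap held at 3:
Substituting into the transmissibility equation gives transmissibility = -2*testing.
incidence becomes -8*testing + 3.
Solve -8*testing + 3 = 59: testing = (59 - 3) / -8 = -7.

testing = -7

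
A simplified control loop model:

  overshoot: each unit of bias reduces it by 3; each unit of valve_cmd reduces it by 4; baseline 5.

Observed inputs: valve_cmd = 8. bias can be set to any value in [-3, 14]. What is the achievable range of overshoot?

-69 to -18

Substituting into the overshoot equation gives overshoot = -3*bias - 27.
Linear in bias, so extremes are at the endpoints: bias = -3 gives overshoot = -18; bias = 14 gives overshoot = -69.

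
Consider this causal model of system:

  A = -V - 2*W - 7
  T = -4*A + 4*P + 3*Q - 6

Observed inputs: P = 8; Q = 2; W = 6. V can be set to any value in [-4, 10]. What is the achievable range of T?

92 to 148

Substituting into the A equation gives A = -V - 19.
Substituting into the T equation gives T = 4*V + 108.
Linear in V, so extremes are at the endpoints: V = -4 gives T = 92; V = 10 gives T = 148.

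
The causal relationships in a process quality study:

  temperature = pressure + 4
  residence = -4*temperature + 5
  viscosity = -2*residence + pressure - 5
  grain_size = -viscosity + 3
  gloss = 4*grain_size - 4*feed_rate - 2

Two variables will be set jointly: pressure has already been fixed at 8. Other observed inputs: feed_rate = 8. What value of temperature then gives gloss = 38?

temperature = -1

With pressure held at 8:
Intervening on temperature fixes its value directly, overriding its dependence on pressure.
Substituting into the viscosity equation gives viscosity = 8*temperature - 7.
Substituting into the grain_size equation gives grain_size = -8*temperature + 10.
Substituting into the gloss equation gives gloss = -32*temperature + 6.
Solve -32*temperature + 6 = 38: temperature = (38 - 6) / -32 = -1.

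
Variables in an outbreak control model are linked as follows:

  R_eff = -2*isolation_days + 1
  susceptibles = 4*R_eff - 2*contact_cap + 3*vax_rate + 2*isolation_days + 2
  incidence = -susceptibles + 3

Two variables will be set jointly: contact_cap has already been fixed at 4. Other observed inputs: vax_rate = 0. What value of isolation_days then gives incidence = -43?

isolation_days = -8

With contact_cap held at 4:
Substituting into the susceptibles equation gives susceptibles = -6*isolation_days - 2.
Substituting into the incidence equation gives incidence = 6*isolation_days + 5.
Solve 6*isolation_days + 5 = -43: isolation_days = (-43 - 5) / 6 = -8.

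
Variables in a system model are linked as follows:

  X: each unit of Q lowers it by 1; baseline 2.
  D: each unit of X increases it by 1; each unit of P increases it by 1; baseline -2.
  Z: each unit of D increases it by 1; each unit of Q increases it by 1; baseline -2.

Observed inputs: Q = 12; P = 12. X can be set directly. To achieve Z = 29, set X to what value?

Intervening on X fixes its value directly, overriding its dependence on Q.
Substituting into the D equation gives D = X + 10.
Substituting into the Z equation gives Z = X + 20.
Solve X + 20 = 29: X = (29 - 20) / 1 = 9.

X = 9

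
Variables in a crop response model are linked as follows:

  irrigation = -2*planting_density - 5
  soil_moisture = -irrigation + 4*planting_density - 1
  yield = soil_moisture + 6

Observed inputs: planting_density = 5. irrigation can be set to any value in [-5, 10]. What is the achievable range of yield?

Intervening on irrigation fixes its value directly, overriding its dependence on planting_density.
Substituting into the soil_moisture equation gives soil_moisture = -irrigation + 19.
So yield = -irrigation + 25.
Linear in irrigation, so extremes are at the endpoints: irrigation = -5 gives yield = 30; irrigation = 10 gives yield = 15.

15 to 30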